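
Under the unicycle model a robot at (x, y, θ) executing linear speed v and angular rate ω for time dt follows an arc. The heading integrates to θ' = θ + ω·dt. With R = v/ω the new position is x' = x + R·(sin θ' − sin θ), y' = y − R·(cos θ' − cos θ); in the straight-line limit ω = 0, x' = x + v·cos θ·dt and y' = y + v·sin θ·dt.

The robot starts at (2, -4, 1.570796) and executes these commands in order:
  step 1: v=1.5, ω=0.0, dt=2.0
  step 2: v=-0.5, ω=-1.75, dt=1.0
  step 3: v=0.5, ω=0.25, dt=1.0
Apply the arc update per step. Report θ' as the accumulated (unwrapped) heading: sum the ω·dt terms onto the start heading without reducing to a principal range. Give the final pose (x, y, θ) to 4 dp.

(2.1613, -1.3082, 0.0708)

step 1: θ'=1.5708 (straight) → pose (2.0000, -1.0000, 1.5708)
step 2: θ'=-0.1792 (R=0.2857) → pose (1.6634, -1.2811, -0.1792)
step 3: θ'=0.0708 (R=2.0000) → pose (2.1613, -1.3082, 0.0708)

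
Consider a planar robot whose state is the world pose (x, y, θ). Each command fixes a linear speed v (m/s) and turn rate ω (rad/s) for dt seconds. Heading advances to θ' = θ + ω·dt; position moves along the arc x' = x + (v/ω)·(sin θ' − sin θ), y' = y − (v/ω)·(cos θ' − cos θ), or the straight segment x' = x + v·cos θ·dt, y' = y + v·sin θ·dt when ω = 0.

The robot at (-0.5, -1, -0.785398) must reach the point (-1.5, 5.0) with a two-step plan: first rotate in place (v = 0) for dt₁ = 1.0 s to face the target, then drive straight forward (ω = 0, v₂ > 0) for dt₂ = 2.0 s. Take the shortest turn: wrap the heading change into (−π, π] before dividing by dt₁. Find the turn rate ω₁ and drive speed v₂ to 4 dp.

heading to target = atan2(5−-1, -1.5−-0.5) = 1.7359
Δθ = wrap(1.7359 − -0.7854) = 2.5213; ω₁ = Δθ/dt₁ = 2.5213
distance = √((-1.5−-0.5)² + (5−-1)²) = 6.0828; v₂ = distance/dt₂ = 3.0414

ω₁ = 2.5213, v₂ = 3.0414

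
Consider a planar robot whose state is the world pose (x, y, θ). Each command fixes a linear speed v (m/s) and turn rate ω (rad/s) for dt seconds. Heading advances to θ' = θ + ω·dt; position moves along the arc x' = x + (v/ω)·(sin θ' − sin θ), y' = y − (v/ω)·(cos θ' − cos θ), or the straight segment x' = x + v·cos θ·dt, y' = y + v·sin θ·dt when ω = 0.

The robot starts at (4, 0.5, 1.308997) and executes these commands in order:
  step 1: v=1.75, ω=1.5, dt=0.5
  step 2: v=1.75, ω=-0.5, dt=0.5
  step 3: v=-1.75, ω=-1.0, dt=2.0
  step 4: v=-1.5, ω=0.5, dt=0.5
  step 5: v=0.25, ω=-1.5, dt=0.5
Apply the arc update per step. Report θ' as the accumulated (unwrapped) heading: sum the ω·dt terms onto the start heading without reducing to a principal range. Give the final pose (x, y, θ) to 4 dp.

step 1: θ'=2.0590 (R=1.1667) → pose (3.9035, 1.3492, 2.0590)
step 2: θ'=1.8090 (R=-3.5000) → pose (3.5934, 2.1650, 1.8090)
step 3: θ'=-0.1910 (R=1.7500) → pose (1.5606, 0.0339, -0.1910)
step 4: θ'=0.0590 (R=-3.0000) → pose (0.8142, 0.0832, 0.0590)
step 5: θ'=-0.6910 (R=-0.1667) → pose (0.9302, 0.0453, -0.6910)

(0.9302, 0.0453, -0.6910)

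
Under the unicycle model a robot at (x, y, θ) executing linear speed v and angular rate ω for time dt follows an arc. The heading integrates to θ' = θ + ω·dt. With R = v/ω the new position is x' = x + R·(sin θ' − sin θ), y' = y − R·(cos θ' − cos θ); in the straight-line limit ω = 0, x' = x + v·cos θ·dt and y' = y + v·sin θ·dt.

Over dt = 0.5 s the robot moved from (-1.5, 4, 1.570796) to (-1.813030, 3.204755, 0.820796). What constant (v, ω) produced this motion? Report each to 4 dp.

Δθ = 0.820796 − 1.570796 = -0.750000
ω = Δθ/dt = -0.750000/0.5 = -1.5000
R = −Δy/(cos θ' − cos θ) = 1.1667
v = R·ω = 1.1667·-1.5000 = -1.7500

v = -1.7500, ω = -1.5000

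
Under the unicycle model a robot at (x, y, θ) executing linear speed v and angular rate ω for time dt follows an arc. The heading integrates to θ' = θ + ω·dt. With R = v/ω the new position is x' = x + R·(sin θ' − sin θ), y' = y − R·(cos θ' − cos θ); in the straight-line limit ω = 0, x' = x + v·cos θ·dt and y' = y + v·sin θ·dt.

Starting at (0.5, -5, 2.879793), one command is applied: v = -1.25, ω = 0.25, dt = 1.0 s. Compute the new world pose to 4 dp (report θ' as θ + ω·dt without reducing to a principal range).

(1.7351, -5.1700, 3.1298)

θ' = 2.8798 + 0.25·1.0 = 3.1298
R = v/ω = -1.25/0.25 = -5.0000
x' = 0.5 + -5.0000·(sin 3.1298 − sin 2.8798) = 1.7351
y' = -5 − -5.0000·(cos 3.1298 − cos 2.8798) = -5.1700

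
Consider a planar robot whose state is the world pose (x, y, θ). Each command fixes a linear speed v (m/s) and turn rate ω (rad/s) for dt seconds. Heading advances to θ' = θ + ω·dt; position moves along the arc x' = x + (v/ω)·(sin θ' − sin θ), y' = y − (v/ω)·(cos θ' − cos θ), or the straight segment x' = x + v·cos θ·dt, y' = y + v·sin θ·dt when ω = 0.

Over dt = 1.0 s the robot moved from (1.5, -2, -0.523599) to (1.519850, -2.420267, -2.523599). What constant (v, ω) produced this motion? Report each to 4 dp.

v = 0.5000, ω = -2.0000

Δθ = -2.523599 − -0.523599 = -2.000000
ω = Δθ/dt = -2.000000/1.0 = -2.0000
R = −Δy/(cos θ' − cos θ) = -0.2500
v = R·ω = -0.2500·-2.0000 = 0.5000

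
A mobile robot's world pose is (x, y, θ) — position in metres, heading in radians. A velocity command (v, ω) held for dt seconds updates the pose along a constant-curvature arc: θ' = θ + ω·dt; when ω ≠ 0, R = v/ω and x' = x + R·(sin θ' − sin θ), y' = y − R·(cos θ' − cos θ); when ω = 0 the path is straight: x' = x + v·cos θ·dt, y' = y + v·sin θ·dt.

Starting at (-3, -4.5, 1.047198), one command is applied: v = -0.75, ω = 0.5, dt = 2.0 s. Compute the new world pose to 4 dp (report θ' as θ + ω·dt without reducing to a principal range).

(-3.0339, -5.9379, 2.0472)

θ' = 1.0472 + 0.5·2.0 = 2.0472
R = v/ω = -0.75/0.5 = -1.5000
x' = -3 + -1.5000·(sin 2.0472 − sin 1.0472) = -3.0339
y' = -4.5 − -1.5000·(cos 2.0472 − cos 1.0472) = -5.9379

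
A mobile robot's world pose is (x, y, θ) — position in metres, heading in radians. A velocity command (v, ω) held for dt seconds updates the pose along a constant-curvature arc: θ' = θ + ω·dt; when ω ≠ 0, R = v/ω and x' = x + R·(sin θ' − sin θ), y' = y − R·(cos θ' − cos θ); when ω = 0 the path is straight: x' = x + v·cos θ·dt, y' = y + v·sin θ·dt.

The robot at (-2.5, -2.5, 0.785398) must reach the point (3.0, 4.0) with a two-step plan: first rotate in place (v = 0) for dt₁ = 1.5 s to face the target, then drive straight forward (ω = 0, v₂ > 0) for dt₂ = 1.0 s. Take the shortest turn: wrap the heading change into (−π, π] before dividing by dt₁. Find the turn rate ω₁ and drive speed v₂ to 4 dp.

ω₁ = 0.0554, v₂ = 8.5147

heading to target = atan2(4−-2.5, 3−-2.5) = 0.8685
Δθ = wrap(0.8685 − 0.7854) = 0.0831; ω₁ = Δθ/dt₁ = 0.0554
distance = √((3−-2.5)² + (4−-2.5)²) = 8.5147; v₂ = distance/dt₂ = 8.5147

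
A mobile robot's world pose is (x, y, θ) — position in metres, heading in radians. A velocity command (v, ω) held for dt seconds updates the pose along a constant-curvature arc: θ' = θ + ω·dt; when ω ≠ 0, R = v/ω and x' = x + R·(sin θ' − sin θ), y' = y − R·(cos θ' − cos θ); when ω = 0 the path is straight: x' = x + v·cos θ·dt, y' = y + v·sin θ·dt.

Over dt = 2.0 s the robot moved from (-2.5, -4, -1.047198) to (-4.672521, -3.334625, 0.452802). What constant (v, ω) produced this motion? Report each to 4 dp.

Δθ = 0.452802 − -1.047198 = 1.500000
ω = Δθ/dt = 1.500000/2.0 = 0.7500
R = Δx/(sin θ' − sin θ) = -1.6667
v = R·ω = -1.6667·0.7500 = -1.2500

v = -1.2500, ω = 0.7500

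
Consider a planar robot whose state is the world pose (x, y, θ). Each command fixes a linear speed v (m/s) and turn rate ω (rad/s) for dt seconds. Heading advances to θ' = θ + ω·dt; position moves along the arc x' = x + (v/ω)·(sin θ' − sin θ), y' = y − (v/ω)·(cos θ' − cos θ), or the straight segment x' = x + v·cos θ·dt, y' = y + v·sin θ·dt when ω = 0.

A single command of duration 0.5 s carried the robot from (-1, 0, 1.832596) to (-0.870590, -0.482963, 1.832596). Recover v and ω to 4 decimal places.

v = -1.0000, ω = 0.0000

Δθ = 1.832596 − 1.832596 = 0.000000
ω = Δθ/dt = 0.000000/0.5 = 0.0000
ω = 0 → v = (Δx·cos θ + Δy·sin θ)/dt = -1.0000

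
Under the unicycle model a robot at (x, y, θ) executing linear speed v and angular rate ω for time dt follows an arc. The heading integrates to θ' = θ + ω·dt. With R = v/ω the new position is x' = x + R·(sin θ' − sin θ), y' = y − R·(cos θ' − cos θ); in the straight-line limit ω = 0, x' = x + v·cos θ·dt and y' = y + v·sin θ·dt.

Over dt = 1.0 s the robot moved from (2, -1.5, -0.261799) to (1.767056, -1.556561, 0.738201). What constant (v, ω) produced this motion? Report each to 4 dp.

Δθ = 0.738201 − -0.261799 = 1.000000
ω = Δθ/dt = 1.000000/1.0 = 1.0000
R = Δx/(sin θ' − sin θ) = -0.2500
v = R·ω = -0.2500·1.0000 = -0.2500

v = -0.2500, ω = 1.0000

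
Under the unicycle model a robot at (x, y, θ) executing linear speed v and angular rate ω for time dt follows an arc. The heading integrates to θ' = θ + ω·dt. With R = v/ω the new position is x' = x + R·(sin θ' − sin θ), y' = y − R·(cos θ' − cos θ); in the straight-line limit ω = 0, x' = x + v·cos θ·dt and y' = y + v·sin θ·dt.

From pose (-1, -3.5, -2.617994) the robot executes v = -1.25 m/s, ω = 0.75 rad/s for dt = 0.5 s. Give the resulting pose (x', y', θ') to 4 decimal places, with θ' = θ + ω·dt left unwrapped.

(-0.5292, -3.0945, -2.2430)

θ' = -2.6180 + 0.75·0.5 = -2.2430
R = v/ω = -1.25/0.75 = -1.6667
x' = -1 + -1.6667·(sin -2.2430 − sin -2.6180) = -0.5292
y' = -3.5 − -1.6667·(cos -2.2430 − cos -2.6180) = -3.0945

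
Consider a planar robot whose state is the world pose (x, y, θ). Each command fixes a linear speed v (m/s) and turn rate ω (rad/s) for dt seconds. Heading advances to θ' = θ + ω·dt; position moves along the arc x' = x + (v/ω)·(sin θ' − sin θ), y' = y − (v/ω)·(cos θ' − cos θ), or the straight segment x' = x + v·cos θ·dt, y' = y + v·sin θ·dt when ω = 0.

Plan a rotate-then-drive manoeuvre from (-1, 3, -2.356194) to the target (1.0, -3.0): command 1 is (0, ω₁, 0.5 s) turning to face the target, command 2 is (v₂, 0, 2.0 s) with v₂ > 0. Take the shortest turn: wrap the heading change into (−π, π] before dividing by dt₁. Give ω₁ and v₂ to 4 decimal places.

ω₁ = 2.2143, v₂ = 3.1623

heading to target = atan2(-3−3, 1−-1) = -1.2490
Δθ = wrap(-1.2490 − -2.3562) = 1.1071; ω₁ = Δθ/dt₁ = 2.2143
distance = √((1−-1)² + (-3−3)²) = 6.3246; v₂ = distance/dt₂ = 3.1623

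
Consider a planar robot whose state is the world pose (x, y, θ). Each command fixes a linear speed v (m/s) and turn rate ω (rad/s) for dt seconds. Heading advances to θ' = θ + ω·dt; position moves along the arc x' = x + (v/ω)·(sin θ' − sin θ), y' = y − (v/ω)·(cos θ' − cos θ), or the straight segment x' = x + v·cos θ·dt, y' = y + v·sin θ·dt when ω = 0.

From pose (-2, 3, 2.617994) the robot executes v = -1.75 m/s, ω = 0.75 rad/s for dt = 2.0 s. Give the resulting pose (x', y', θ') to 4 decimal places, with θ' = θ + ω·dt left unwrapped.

(1.0998, 3.7140, 4.1180)

θ' = 2.6180 + 0.75·2.0 = 4.1180
R = v/ω = -1.75/0.75 = -2.3333
x' = -2 + -2.3333·(sin 4.1180 − sin 2.6180) = 1.0998
y' = 3 − -2.3333·(cos 4.1180 − cos 2.6180) = 3.7140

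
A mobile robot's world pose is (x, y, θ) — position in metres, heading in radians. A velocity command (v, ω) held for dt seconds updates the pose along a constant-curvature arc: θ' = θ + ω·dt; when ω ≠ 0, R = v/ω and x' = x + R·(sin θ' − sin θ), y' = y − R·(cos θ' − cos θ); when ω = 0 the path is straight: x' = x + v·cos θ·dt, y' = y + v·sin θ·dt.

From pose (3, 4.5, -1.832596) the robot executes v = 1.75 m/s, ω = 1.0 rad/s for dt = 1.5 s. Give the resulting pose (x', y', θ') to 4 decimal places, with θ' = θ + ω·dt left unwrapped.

(4.1190, 2.3930, -0.3326)

θ' = -1.8326 + 1.0·1.5 = -0.3326
R = v/ω = 1.75/1.0 = 1.7500
x' = 3 + 1.7500·(sin -0.3326 − sin -1.8326) = 4.1190
y' = 4.5 − 1.7500·(cos -0.3326 − cos -1.8326) = 2.3930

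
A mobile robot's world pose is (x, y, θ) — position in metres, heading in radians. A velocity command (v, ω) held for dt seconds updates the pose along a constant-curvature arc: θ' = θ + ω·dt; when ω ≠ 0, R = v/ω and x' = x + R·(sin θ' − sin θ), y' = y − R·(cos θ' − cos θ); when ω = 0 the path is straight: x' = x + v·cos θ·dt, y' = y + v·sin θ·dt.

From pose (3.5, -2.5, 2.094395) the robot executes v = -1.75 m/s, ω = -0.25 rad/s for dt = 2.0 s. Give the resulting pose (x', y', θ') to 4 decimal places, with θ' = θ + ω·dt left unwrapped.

θ' = 2.0944 + -0.25·2.0 = 1.5944
R = v/ω = -1.75/-0.25 = 7.0000
x' = 3.5 + 7.0000·(sin 1.5944 − sin 2.0944) = 4.4359
y' = -2.5 − 7.0000·(cos 1.5944 − cos 2.0944) = -5.8348

(4.4359, -5.8348, 1.5944)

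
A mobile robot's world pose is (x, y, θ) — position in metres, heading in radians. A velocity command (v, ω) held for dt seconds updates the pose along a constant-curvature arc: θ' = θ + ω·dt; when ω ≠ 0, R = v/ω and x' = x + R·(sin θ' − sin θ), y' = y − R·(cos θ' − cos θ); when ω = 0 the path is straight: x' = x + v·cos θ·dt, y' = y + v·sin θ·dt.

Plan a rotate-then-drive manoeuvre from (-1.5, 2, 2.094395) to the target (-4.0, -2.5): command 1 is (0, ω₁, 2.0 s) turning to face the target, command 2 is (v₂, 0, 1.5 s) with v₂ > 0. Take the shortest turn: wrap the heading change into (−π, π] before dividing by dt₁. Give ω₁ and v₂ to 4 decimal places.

heading to target = atan2(-2.5−2, -4−-1.5) = -2.0779
Δθ = wrap(-2.0779 − 2.0944) = 2.1109; ω₁ = Δθ/dt₁ = 1.0554
distance = √((-4−-1.5)² + (-2.5−2)²) = 5.1478; v₂ = distance/dt₂ = 3.4319

ω₁ = 1.0554, v₂ = 3.4319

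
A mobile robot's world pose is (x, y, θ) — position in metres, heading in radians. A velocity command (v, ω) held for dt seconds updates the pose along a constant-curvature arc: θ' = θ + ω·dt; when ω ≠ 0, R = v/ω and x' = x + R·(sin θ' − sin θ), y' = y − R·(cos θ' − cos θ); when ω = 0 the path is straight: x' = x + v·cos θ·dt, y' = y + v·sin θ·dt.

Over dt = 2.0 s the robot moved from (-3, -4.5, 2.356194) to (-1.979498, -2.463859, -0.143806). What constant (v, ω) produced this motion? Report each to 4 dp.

Δθ = -0.143806 − 2.356194 = -2.500000
ω = Δθ/dt = -2.500000/2.0 = -1.2500
R = −Δy/(cos θ' − cos θ) = -1.2000
v = R·ω = -1.2000·-1.2500 = 1.5000

v = 1.5000, ω = -1.2500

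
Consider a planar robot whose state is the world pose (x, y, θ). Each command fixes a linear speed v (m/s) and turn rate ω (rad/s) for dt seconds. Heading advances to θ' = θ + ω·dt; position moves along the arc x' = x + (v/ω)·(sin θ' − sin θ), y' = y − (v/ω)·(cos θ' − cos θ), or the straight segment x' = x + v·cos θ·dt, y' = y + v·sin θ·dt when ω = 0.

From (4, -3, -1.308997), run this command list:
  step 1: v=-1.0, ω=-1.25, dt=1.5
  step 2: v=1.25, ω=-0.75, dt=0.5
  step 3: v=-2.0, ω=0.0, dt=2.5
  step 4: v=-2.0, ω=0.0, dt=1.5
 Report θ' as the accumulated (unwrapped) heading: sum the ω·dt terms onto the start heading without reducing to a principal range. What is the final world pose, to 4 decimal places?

(11.5148, -5.0952, -3.5590)

step 1: θ'=-3.1840 (R=0.8000) → pose (4.8067, -1.9937, -3.1840)
step 2: θ'=-3.5590 (R=-1.6667) → pose (4.2017, -1.8521, -3.5590)
step 3: θ'=-3.5590 (straight) → pose (8.7724, -3.8790, -3.5590)
step 4: θ'=-3.5590 (straight) → pose (11.5148, -5.0952, -3.5590)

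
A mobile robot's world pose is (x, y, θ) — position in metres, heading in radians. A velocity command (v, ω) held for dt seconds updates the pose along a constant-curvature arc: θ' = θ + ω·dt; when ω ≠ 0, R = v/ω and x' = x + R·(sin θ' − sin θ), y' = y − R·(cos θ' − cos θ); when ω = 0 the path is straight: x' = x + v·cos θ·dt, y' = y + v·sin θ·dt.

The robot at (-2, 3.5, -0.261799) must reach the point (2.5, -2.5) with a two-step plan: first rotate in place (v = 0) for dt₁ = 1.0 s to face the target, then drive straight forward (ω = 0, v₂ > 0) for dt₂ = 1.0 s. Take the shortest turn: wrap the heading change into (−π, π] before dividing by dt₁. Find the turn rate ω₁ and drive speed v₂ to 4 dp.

heading to target = atan2(-2.5−3.5, 2.5−-2) = -0.9273
Δθ = wrap(-0.9273 − -0.2618) = -0.6655; ω₁ = Δθ/dt₁ = -0.6655
distance = √((2.5−-2)² + (-2.5−3.5)²) = 7.5000; v₂ = distance/dt₂ = 7.5000

ω₁ = -0.6655, v₂ = 7.5000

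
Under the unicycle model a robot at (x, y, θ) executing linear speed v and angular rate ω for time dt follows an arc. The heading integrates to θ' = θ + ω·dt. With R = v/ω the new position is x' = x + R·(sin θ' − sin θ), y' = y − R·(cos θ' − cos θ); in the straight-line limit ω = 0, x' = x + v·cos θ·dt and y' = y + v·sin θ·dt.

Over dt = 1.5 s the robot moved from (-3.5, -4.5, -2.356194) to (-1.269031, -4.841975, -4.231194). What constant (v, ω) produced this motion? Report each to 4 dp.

v = -1.7500, ω = -1.2500

Δθ = -4.231194 − -2.356194 = -1.875000
ω = Δθ/dt = -1.875000/1.5 = -1.2500
R = Δx/(sin θ' − sin θ) = 1.4000
v = R·ω = 1.4000·-1.2500 = -1.7500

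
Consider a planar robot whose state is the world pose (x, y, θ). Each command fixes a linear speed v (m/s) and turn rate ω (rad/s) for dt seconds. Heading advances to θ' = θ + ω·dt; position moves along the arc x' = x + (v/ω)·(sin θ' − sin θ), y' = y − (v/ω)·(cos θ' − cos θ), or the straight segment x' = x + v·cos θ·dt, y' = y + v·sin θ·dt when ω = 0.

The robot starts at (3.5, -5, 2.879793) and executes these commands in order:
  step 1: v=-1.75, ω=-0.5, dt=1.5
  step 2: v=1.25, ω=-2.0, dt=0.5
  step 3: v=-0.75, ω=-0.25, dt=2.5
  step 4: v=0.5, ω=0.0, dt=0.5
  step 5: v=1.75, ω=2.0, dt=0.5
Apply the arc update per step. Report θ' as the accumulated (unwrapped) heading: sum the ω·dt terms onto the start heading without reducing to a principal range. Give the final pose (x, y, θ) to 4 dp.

step 1: θ'=2.1298 (R=3.5000) → pose (5.5614, -6.5246, 2.1298)
step 2: θ'=1.1298 (R=-0.6250) → pose (5.5261, -5.9263, 1.1298)
step 3: θ'=0.5048 (R=3.0000) → pose (4.2640, -7.2716, 0.5048)
step 4: θ'=0.5048 (straight) → pose (4.4828, -7.1507, 0.5048)
step 5: θ'=1.5048 (R=0.8750) → pose (4.9327, -6.4425, 1.5048)

(4.9327, -6.4425, 1.5048)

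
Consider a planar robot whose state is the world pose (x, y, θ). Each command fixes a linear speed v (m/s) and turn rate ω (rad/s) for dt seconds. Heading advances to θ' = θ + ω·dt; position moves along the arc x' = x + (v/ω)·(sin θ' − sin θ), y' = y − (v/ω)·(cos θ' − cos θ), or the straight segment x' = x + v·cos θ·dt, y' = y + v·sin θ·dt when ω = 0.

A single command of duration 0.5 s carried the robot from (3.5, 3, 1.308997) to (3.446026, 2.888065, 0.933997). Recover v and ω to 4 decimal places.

v = -0.2500, ω = -0.7500

Δθ = 0.933997 − 1.308997 = -0.375000
ω = Δθ/dt = -0.375000/0.5 = -0.7500
R = −Δy/(cos θ' − cos θ) = 0.3333
v = R·ω = 0.3333·-0.7500 = -0.2500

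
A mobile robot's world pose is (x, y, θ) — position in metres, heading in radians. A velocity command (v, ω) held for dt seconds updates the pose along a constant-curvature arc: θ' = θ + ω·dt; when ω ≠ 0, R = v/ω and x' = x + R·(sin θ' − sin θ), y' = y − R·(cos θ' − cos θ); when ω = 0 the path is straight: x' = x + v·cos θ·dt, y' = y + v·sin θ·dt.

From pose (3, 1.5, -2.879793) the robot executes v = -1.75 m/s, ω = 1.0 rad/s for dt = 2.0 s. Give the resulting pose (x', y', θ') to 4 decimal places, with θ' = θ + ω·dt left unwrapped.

(3.8956, 4.3057, -0.8798)

θ' = -2.8798 + 1.0·2.0 = -0.8798
R = v/ω = -1.75/1.0 = -1.7500
x' = 3 + -1.7500·(sin -0.8798 − sin -2.8798) = 3.8956
y' = 1.5 − -1.7500·(cos -0.8798 − cos -2.8798) = 4.3057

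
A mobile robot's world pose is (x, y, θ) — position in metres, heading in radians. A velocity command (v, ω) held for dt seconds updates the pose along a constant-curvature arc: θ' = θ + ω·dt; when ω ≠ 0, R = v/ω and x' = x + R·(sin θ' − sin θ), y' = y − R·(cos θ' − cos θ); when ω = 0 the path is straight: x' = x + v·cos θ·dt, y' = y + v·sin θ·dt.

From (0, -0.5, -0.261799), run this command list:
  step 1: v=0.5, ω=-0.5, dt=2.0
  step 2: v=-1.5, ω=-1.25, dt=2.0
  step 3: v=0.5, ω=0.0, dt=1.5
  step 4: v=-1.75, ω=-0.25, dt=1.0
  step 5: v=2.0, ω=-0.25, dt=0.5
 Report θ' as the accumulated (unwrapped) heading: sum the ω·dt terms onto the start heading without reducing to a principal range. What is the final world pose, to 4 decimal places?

(2.6116, 0.2346, -4.1368)

step 1: θ'=-1.2618 (R=-1.0000) → pose (0.6938, -1.1618, -1.2618)
step 2: θ'=-3.7618 (R=1.2000) → pose (2.5344, 0.1796, -3.7618)
step 3: θ'=-3.7618 (straight) → pose (1.9241, 0.6155, -3.7618)
step 4: θ'=-4.0118 (R=7.0000) → pose (3.2069, -0.5681, -4.0118)
step 5: θ'=-4.1368 (R=-8.0000) → pose (2.6116, 0.2346, -4.1368)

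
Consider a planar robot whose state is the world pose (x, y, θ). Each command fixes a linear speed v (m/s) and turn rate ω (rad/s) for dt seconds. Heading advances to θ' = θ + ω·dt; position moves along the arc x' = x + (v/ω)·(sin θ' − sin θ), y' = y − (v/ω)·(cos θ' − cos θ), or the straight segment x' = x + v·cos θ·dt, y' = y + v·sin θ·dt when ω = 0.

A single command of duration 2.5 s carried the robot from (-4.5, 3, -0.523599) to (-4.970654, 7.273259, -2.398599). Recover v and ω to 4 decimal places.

Δθ = -2.398599 − -0.523599 = -1.875000
ω = Δθ/dt = -1.875000/2.5 = -0.7500
R = −Δy/(cos θ' − cos θ) = 2.6667
v = R·ω = 2.6667·-0.7500 = -2.0000

v = -2.0000, ω = -0.7500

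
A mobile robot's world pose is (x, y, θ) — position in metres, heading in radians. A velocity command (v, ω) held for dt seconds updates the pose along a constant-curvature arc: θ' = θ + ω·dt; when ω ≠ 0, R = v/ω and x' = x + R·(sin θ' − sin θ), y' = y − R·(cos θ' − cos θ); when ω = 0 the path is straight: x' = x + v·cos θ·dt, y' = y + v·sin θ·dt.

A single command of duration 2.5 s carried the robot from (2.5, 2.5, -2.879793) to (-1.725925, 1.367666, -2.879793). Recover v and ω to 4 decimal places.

Δθ = -2.879793 − -2.879793 = 0.000000
ω = Δθ/dt = 0.000000/2.5 = 0.0000
ω = 0 → v = (Δx·cos θ + Δy·sin θ)/dt = 1.7500

v = 1.7500, ω = 0.0000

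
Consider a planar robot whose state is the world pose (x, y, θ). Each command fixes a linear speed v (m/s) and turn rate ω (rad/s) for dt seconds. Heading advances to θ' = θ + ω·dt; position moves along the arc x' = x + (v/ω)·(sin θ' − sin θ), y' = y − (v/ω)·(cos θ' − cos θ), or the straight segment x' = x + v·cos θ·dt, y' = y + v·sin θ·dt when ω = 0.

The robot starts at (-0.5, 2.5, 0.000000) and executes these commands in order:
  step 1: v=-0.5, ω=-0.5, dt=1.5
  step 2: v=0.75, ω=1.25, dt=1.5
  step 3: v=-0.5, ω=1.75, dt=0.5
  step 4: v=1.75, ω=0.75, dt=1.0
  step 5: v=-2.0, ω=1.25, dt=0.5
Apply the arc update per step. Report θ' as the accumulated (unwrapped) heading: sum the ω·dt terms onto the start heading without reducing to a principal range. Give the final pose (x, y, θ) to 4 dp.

step 1: θ'=-0.7500 (R=1.0000) → pose (-1.1816, 2.7683, -0.7500)
step 2: θ'=1.1250 (R=0.6000) → pose (-0.2313, 2.9486, 1.1250)
step 3: θ'=2.0000 (R=-0.2857) → pose (-0.2333, 2.7065, 2.0000)
step 4: θ'=2.7500 (R=2.3333) → pose (-1.4645, 3.8922, 2.7500)
step 5: θ'=3.3750 (R=-1.6000) → pose (-0.4837, 3.8145, 3.3750)

(-0.4837, 3.8145, 3.3750)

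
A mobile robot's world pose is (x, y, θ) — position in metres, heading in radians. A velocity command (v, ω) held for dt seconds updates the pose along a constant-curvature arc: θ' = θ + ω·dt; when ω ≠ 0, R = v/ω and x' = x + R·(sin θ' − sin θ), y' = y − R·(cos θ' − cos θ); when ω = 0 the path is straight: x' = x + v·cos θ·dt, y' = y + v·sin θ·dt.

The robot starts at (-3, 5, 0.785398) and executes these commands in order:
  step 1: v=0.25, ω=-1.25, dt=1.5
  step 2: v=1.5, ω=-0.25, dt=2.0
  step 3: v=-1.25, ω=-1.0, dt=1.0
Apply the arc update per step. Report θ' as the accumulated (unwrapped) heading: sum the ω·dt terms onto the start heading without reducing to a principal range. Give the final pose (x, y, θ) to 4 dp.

step 1: θ'=-1.0896 (R=-0.2000) → pose (-2.6813, 4.9511, -1.0896)
step 2: θ'=-1.5896 (R=-6.0000) → pose (-2.0010, 2.0613, -1.5896)
step 3: θ'=-2.5896 (R=1.2500) → pose (-1.4067, 3.1021, -2.5896)

(-1.4067, 3.1021, -2.5896)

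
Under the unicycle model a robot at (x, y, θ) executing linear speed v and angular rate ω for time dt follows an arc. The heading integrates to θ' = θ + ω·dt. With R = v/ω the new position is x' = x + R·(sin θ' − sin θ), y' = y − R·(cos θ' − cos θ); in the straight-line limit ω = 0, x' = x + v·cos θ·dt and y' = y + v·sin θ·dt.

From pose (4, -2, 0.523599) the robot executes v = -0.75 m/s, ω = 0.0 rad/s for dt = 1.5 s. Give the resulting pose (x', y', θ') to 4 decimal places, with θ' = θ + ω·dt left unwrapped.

θ' = 0.5236 + 0.0·1.5 = 0.5236
ω = 0 → straight: x' = 4 + -0.75·cos(0.5236)·1.5 = 3.0257
y' = -2 + -0.75·sin(0.5236)·1.5 = -2.5625

(3.0257, -2.5625, 0.5236)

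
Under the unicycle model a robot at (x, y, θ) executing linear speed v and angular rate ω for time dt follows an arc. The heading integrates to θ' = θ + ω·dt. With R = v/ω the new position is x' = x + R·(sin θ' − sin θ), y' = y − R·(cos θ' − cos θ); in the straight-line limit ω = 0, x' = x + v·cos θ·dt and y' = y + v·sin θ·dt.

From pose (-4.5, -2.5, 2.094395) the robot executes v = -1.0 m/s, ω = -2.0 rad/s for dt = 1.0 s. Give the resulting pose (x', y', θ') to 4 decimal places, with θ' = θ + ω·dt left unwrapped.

θ' = 2.0944 + -2.0·1.0 = 0.0944
R = v/ω = -1.0/-2.0 = 0.5000
x' = -4.5 + 0.5000·(sin 0.0944 − sin 2.0944) = -4.8859
y' = -2.5 − 0.5000·(cos 0.0944 − cos 2.0944) = -3.2478

(-4.8859, -3.2478, 0.0944)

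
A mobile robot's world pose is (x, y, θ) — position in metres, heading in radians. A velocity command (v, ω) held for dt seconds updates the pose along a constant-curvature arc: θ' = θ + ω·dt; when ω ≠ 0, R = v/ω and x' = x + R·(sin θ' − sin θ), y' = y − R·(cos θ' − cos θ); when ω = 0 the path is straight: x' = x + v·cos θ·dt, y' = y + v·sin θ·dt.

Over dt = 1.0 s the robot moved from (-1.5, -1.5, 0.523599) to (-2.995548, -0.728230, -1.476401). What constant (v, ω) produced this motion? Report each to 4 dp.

v = -2.0000, ω = -2.0000

Δθ = -1.476401 − 0.523599 = -2.000000
ω = Δθ/dt = -2.000000/1.0 = -2.0000
R = Δx/(sin θ' − sin θ) = 1.0000
v = R·ω = 1.0000·-2.0000 = -2.0000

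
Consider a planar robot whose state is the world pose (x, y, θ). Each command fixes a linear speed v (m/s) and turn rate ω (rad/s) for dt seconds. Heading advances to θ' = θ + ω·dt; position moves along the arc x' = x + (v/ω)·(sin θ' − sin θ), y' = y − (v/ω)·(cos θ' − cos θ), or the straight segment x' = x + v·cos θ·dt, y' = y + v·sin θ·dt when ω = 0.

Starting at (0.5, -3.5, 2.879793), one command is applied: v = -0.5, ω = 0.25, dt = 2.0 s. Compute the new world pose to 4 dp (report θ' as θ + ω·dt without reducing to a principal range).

(1.4895, -3.5117, 3.3798)

θ' = 2.8798 + 0.25·2.0 = 3.3798
R = v/ω = -0.5/0.25 = -2.0000
x' = 0.5 + -2.0000·(sin 3.3798 − sin 2.8798) = 1.4895
y' = -3.5 − -2.0000·(cos 3.3798 − cos 2.8798) = -3.5117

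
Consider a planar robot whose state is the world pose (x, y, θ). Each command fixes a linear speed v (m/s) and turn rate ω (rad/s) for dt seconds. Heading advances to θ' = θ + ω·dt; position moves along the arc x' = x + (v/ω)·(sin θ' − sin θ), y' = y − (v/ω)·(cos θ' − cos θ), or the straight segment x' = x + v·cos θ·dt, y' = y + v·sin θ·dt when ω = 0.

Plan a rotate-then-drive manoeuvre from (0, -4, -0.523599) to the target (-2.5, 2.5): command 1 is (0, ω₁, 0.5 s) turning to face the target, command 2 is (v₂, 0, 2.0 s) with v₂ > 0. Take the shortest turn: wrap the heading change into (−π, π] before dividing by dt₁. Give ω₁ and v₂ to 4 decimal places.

ω₁ = 4.9231, v₂ = 3.4821

heading to target = atan2(2.5−-4, -2.5−0) = 1.9380
Δθ = wrap(1.9380 − -0.5236) = 2.4616; ω₁ = Δθ/dt₁ = 4.9231
distance = √((-2.5−0)² + (2.5−-4)²) = 6.9642; v₂ = distance/dt₂ = 3.4821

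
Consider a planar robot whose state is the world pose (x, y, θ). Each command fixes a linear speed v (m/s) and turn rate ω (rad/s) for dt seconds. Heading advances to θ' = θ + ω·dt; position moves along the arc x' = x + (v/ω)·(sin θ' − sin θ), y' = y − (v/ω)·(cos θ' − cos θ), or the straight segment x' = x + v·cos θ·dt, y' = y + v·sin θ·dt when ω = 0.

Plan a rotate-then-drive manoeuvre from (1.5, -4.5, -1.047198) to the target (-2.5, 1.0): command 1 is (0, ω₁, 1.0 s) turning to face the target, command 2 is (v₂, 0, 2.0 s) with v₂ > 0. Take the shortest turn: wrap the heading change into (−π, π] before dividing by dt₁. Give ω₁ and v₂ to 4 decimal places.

ω₁ = -3.0364, v₂ = 3.4004

heading to target = atan2(1−-4.5, -2.5−1.5) = 2.1996
Δθ = wrap(2.1996 − -1.0472) = -3.0364; ω₁ = Δθ/dt₁ = -3.0364
distance = √((-2.5−1.5)² + (1−-4.5)²) = 6.8007; v₂ = distance/dt₂ = 3.4004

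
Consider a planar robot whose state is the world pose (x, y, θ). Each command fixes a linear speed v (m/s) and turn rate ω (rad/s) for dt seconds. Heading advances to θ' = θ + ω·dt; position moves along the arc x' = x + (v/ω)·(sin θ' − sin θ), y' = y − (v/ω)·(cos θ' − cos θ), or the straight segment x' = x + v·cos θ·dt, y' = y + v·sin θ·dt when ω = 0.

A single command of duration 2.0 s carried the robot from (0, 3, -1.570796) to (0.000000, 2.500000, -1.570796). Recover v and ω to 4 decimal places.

Δθ = -1.570796 − -1.570796 = 0.000000
ω = Δθ/dt = 0.000000/2.0 = 0.0000
ω = 0 → v = (Δx·cos θ + Δy·sin θ)/dt = 0.2500

v = 0.2500, ω = 0.0000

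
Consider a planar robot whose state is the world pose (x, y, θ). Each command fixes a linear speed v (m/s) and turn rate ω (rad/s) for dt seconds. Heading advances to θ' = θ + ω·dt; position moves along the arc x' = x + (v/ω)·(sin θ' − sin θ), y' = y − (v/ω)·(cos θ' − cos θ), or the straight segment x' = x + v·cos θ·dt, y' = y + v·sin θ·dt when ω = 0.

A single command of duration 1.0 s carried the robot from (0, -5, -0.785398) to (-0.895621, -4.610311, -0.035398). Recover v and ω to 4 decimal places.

v = -1.0000, ω = 0.7500

Δθ = -0.035398 − -0.785398 = 0.750000
ω = Δθ/dt = 0.750000/1.0 = 0.7500
R = Δx/(sin θ' − sin θ) = -1.3333
v = R·ω = -1.3333·0.7500 = -1.0000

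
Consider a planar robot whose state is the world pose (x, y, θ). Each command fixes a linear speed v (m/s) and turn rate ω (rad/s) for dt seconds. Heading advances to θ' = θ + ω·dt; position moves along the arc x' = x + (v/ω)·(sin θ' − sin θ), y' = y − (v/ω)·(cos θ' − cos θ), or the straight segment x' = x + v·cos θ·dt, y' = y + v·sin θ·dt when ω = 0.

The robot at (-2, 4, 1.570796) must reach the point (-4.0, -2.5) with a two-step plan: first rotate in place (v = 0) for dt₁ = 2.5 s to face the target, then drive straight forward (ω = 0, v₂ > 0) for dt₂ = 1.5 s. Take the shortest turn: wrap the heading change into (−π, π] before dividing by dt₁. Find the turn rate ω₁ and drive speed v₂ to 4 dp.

heading to target = atan2(-2.5−4, -4−-2) = -1.8693
Δθ = wrap(-1.8693 − 1.5708) = 2.8431; ω₁ = Δθ/dt₁ = 1.1372
distance = √((-4−-2)² + (-2.5−4)²) = 6.8007; v₂ = distance/dt₂ = 4.5338

ω₁ = 1.1372, v₂ = 4.5338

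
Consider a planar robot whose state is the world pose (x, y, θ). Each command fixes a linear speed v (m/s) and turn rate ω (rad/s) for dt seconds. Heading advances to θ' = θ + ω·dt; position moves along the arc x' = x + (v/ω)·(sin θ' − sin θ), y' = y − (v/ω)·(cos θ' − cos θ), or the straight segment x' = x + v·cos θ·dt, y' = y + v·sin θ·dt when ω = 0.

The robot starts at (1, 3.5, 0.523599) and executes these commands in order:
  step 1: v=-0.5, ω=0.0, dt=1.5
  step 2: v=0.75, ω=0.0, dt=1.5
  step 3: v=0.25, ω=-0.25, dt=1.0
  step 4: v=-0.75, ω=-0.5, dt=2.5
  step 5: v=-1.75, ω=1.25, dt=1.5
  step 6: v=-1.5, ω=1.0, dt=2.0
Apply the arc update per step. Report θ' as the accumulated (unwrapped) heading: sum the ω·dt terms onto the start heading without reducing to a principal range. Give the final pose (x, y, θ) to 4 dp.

(-1.5360, 2.0863, 2.8986)

step 1: θ'=0.5236 (straight) → pose (0.3505, 3.1250, 0.5236)
step 2: θ'=0.5236 (straight) → pose (1.3248, 3.6875, 0.5236)
step 3: θ'=0.2736 (R=-1.0000) → pose (1.5546, 3.7843, 0.2736)
step 4: θ'=-0.9764 (R=1.5000) → pose (-0.0935, 4.3885, -0.9764)
step 5: θ'=0.8986 (R=-1.4000) → pose (-2.3488, 4.4763, 0.8986)
step 6: θ'=2.8986 (R=-1.5000) → pose (-1.5360, 2.0863, 2.8986)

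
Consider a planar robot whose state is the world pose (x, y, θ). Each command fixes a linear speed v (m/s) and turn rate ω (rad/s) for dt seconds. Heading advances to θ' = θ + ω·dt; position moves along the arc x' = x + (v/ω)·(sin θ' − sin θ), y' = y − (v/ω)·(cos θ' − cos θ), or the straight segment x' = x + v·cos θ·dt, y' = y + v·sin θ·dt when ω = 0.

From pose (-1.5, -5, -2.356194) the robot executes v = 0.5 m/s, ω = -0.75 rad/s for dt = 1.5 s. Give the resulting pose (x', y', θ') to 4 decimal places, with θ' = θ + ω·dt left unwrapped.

θ' = -2.3562 + -0.75·1.5 = -3.4812
R = v/ω = 0.5/-0.75 = -0.6667
x' = -1.5 + -0.6667·(sin -3.4812 − sin -2.3562) = -2.1935
y' = -5 − -0.6667·(cos -3.4812 − cos -2.3562) = -5.1572

(-2.1935, -5.1572, -3.4812)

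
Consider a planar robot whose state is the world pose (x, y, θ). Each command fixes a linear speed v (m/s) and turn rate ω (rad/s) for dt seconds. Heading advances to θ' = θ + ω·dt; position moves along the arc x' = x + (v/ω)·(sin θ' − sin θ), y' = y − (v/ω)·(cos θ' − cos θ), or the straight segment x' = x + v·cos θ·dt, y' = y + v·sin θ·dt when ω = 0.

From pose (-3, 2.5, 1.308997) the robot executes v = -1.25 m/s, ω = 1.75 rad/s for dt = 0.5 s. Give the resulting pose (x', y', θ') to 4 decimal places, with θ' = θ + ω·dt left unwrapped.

(-2.8942, 1.9041, 2.1840)

θ' = 1.3090 + 1.75·0.5 = 2.1840
R = v/ω = -1.25/1.75 = -0.7143
x' = -3 + -0.7143·(sin 2.1840 − sin 1.3090) = -2.8942
y' = 2.5 − -0.7143·(cos 2.1840 − cos 1.3090) = 1.9041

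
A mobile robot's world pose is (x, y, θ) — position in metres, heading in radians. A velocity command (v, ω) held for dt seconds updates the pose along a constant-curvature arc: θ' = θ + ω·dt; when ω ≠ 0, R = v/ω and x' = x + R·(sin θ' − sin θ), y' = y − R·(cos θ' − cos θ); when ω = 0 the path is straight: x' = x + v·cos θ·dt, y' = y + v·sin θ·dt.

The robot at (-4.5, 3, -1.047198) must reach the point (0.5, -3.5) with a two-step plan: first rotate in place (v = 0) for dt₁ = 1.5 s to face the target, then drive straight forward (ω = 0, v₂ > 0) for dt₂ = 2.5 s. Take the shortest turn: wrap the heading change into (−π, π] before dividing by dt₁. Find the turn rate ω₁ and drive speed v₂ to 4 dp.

heading to target = atan2(-3.5−3, 0.5−-4.5) = -0.9151
Δθ = wrap(-0.9151 − -1.0472) = 0.1321; ω₁ = Δθ/dt₁ = 0.0881
distance = √((0.5−-4.5)² + (-3.5−3)²) = 8.2006; v₂ = distance/dt₂ = 3.2802

ω₁ = 0.0881, v₂ = 3.2802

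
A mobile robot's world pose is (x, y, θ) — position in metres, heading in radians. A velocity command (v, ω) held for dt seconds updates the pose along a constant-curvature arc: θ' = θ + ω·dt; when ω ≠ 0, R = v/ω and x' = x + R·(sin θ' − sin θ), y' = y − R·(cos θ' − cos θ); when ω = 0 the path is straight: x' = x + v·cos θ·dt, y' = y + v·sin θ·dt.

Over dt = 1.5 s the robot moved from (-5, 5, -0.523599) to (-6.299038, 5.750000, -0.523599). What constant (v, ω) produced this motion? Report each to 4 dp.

Δθ = -0.523599 − -0.523599 = 0.000000
ω = Δθ/dt = 0.000000/1.5 = 0.0000
ω = 0 → v = (Δx·cos θ + Δy·sin θ)/dt = -1.0000

v = -1.0000, ω = 0.0000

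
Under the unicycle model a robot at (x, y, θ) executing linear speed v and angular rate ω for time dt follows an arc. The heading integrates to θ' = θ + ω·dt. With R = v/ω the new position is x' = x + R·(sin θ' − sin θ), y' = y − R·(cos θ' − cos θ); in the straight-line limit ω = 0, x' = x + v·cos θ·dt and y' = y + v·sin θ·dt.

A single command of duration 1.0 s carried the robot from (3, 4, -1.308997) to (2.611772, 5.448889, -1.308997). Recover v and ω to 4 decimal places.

Δθ = -1.308997 − -1.308997 = 0.000000
ω = Δθ/dt = 0.000000/1.0 = 0.0000
ω = 0 → v = (Δx·cos θ + Δy·sin θ)/dt = -1.5000

v = -1.5000, ω = 0.0000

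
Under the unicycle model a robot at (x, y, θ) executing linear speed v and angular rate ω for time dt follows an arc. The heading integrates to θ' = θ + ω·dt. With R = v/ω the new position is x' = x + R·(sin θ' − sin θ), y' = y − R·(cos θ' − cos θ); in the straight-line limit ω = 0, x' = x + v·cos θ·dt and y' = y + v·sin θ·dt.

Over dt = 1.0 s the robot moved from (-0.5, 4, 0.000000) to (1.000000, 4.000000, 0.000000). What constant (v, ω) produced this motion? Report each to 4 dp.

v = 1.5000, ω = 0.0000

Δθ = 0.000000 − 0.000000 = 0.000000
ω = Δθ/dt = 0.000000/1.0 = 0.0000
ω = 0 → v = (Δx·cos θ + Δy·sin θ)/dt = 1.5000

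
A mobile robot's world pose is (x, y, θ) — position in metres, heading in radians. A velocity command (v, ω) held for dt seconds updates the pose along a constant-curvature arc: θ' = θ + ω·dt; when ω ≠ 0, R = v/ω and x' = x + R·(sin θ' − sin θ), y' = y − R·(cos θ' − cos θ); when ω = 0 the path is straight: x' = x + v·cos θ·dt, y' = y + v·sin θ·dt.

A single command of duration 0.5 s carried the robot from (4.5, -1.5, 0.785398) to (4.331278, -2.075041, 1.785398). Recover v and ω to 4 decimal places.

Δθ = 1.785398 − 0.785398 = 1.000000
ω = Δθ/dt = 1.000000/0.5 = 2.0000
R = −Δy/(cos θ' − cos θ) = -0.6250
v = R·ω = -0.6250·2.0000 = -1.2500

v = -1.2500, ω = 2.0000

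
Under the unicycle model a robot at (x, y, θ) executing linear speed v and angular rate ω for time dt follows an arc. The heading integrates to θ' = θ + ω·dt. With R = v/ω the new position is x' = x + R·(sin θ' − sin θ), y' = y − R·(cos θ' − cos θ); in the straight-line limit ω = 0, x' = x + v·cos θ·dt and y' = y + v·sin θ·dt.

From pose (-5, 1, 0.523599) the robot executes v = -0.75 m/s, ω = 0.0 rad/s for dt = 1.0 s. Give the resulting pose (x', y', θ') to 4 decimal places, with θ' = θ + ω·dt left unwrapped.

θ' = 0.5236 + 0.0·1.0 = 0.5236
ω = 0 → straight: x' = -5 + -0.75·cos(0.5236)·1.0 = -5.6495
y' = 1 + -0.75·sin(0.5236)·1.0 = 0.6250

(-5.6495, 0.6250, 0.5236)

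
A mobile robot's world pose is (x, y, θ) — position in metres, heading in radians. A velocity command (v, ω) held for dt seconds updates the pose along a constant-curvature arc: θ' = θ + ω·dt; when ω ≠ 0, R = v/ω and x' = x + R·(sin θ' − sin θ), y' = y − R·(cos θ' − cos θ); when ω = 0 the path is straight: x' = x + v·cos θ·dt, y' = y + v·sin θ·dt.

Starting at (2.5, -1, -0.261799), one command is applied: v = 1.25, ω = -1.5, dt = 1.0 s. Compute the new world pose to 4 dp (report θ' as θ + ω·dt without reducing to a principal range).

(3.1025, -1.9631, -1.7618)

θ' = -0.2618 + -1.5·1.0 = -1.7618
R = v/ω = 1.25/-1.5 = -0.8333
x' = 2.5 + -0.8333·(sin -1.7618 − sin -0.2618) = 3.1025
y' = -1 − -0.8333·(cos -1.7618 − cos -0.2618) = -1.9631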